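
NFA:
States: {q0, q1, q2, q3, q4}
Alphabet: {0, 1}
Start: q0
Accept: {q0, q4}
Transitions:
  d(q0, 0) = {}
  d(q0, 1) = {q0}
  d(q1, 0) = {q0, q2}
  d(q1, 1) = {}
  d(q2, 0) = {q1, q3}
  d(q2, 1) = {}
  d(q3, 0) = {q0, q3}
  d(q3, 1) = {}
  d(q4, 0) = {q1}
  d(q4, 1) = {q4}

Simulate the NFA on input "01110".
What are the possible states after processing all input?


Start: {q0}
  --0--> {}
  --1--> {}
  --1--> {}
  --1--> {}
  --0--> {}

{} (empty set, no valid transitions)


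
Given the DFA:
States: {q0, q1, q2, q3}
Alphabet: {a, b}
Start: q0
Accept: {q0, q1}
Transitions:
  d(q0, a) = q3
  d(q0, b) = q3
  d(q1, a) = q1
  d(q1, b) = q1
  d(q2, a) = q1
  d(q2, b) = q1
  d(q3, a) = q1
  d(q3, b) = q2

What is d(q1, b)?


Looking up transition d(q1, b)

q1


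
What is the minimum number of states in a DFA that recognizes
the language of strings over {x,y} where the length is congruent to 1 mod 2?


States track (length) mod 2.
Need 2 states: one per remainder 0..1; accept = remainder 1.

2


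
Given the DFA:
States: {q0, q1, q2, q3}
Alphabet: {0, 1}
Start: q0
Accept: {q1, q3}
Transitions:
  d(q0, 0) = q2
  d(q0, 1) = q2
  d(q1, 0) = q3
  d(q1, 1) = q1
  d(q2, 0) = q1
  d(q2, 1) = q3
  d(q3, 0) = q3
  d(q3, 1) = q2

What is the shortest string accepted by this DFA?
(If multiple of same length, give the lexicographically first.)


BFS by string length (lex-first path to each state shown):
  len 0: q0<-""
  len 1: q2<-"0"
  len 2: q1<-"00", q3<-"01"
Found accept state at length 2.

"00"


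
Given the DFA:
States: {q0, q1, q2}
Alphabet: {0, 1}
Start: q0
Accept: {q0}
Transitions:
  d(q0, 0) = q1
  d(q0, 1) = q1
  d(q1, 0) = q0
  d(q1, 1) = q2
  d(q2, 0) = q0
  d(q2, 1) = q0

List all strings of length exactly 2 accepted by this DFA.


All strings of length 2: 4 total
Accepted: 2

"00", "10"


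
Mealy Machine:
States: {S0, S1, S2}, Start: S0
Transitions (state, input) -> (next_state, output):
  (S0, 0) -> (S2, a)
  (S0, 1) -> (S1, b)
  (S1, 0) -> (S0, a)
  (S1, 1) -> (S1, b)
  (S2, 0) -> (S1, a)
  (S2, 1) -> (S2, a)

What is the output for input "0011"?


Step-by-step:
  (S0, 0) -> (S2, a)
  (S2, 0) -> (S1, a)
  (S1, 1) -> (S1, b)
  (S1, 1) -> (S1, b)

"aabb"


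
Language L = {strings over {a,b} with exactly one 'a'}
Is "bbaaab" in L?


count('a') = 3

No, "bbaaab" is not in L


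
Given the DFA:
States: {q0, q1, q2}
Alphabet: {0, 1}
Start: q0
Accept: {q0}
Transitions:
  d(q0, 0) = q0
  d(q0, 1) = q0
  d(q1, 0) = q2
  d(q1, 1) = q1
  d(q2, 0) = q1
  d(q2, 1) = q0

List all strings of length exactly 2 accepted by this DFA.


All strings of length 2: 4 total
Accepted: 4

"00", "01", "10", "11"


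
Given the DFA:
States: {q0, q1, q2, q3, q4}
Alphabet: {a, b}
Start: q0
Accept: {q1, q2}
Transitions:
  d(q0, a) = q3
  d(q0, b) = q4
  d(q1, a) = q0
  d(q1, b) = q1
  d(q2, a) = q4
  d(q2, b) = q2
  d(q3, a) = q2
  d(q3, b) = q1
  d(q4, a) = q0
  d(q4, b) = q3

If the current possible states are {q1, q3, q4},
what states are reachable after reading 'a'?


Apply transition on 'a' from each current state:
  d(q1, a) = q0
  d(q3, a) = q2
  d(q4, a) = q0

{q0, q2}


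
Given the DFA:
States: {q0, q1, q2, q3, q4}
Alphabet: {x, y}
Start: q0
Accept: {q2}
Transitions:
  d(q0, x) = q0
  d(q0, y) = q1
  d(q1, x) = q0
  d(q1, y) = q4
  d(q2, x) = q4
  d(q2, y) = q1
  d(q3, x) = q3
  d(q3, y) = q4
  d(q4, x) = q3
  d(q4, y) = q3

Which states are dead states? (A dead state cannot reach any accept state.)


Forward reachability from each state:
  q0 -> reaches {q0, q1, q3, q4}, no accept state (dead)
  q1 -> reaches {q0, q1, q3, q4}, no accept state (dead)
  q2 -> reaches accept state q2 (live)
  q3 -> reaches {q3, q4}, no accept state (dead)
  q4 -> reaches {q3, q4}, no accept state (dead)

{q0, q1, q3, q4}


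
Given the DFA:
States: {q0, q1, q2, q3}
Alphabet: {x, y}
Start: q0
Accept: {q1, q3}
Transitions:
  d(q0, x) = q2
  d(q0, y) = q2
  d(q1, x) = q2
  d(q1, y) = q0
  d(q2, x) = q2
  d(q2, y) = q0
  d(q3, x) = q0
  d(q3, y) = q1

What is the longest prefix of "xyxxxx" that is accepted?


Run the DFA, marking each prefix where the state is accepting:
  "" -> q0 [reject]
  "x" -> q2 [reject]
  "xy" -> q0 [reject]
  "xyx" -> q2 [reject]
  "xyxx" -> q2 [reject]
  "xyxxx" -> q2 [reject]
  "xyxxxx" -> q2 [reject]

No prefix is accepted


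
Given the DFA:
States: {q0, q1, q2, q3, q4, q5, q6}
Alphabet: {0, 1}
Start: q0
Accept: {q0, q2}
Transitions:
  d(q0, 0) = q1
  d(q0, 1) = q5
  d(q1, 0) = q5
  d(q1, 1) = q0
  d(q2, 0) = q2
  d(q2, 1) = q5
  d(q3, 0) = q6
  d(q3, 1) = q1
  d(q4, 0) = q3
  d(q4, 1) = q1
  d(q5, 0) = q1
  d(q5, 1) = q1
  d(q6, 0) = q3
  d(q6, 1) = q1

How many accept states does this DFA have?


Accept states listed: {q0, q2}
Counting: q0(1) q2(2)

2


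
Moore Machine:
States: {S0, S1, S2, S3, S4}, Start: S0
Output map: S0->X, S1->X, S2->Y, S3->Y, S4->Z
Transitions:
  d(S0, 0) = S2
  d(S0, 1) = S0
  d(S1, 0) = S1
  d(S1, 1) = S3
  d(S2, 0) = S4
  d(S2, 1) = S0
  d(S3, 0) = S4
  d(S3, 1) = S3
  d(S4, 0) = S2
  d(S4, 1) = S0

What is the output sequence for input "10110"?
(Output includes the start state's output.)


Start: S0 (output X)
  --1--> S0 (output X)
  --0--> S2 (output Y)
  --1--> S0 (output X)
  --1--> S0 (output X)
  --0--> S2 (output Y)

"XXYXXY"


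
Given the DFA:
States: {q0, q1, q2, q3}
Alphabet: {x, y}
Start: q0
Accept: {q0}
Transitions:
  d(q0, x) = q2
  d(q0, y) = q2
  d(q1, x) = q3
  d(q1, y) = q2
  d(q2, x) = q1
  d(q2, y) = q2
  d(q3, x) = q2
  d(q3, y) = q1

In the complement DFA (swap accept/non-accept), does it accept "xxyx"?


Trace: q0 -> q2 -> q1 -> q2 -> q1
Final: q1
Original accept: {q0}
Complement: q1 is not in original accept

Yes, complement accepts (original rejects)


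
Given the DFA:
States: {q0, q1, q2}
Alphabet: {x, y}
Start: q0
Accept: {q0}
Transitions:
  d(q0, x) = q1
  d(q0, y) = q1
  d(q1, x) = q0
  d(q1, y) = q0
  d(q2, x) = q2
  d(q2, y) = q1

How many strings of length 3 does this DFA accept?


Enumerating all length-3 strings:
  "xxx" -> q1 [reject]
  "xxy" -> q1 [reject]
  "xyx" -> q1 [reject]
  "xyy" -> q1 [reject]
  "yxx" -> q1 [reject]
  "yxy" -> q1 [reject]
  "yyx" -> q1 [reject]
  "yyy" -> q1 [reject]

0 out of 8


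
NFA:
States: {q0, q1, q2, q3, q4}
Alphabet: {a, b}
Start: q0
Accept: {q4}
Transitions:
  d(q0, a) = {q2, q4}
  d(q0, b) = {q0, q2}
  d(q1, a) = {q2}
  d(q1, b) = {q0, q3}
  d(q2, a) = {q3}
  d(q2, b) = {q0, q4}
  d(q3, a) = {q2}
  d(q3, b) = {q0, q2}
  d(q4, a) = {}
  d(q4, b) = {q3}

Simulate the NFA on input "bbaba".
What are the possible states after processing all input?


Start: {q0}
  --b--> {q0, q2}
  --b--> {q0, q2, q4}
  --a--> {q2, q3, q4}
  --b--> {q0, q2, q3, q4}
  --a--> {q2, q3, q4}

{q2, q3, q4}


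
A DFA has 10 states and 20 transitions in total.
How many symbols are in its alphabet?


Each state has exactly one transition per symbol.
|alphabet| = transitions / states = 20 / 10 = 2

2


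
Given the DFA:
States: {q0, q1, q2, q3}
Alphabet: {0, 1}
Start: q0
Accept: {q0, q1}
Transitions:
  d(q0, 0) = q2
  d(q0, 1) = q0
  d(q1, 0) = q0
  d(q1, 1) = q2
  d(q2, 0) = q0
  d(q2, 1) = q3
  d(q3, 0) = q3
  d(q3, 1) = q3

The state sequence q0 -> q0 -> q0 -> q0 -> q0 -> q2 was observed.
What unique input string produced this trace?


Trace back each transition to find the symbol:
  q0 --[1]--> q0
  q0 --[1]--> q0
  q0 --[1]--> q0
  q0 --[1]--> q0
  q0 --[0]--> q2

"11110"


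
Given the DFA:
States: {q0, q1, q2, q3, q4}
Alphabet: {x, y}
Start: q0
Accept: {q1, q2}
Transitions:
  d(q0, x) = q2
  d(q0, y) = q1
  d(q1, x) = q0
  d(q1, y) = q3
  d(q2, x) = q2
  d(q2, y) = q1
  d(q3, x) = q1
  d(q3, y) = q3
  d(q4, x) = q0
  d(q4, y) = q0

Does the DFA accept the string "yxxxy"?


Trace: q0 -> q1 -> q0 -> q2 -> q2 -> q1
Final state: q1
Accept states: {q1, q2}

Yes, accepted (final state q1 is an accept state)


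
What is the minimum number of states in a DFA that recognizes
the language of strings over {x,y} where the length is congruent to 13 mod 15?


States track (length) mod 15.
Need 15 states: one per remainder 0..14; accept = remainder 13.

15


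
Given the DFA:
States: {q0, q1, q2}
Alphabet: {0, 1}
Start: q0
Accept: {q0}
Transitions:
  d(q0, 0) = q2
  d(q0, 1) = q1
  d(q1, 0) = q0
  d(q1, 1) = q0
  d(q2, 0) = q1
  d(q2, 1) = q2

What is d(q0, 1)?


Looking up transition d(q0, 1)

q1


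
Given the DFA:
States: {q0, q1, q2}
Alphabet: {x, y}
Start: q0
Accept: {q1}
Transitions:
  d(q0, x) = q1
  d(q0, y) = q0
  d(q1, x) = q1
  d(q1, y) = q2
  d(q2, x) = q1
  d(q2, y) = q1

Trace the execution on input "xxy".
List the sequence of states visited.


Input: xxy
d(q0, x) = q1
d(q1, x) = q1
d(q1, y) = q2


q0 -> q1 -> q1 -> q2


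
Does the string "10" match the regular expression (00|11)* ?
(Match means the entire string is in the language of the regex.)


|string| = 2; first = '1'; last = '0'

No, "10" does not match (00|11)*


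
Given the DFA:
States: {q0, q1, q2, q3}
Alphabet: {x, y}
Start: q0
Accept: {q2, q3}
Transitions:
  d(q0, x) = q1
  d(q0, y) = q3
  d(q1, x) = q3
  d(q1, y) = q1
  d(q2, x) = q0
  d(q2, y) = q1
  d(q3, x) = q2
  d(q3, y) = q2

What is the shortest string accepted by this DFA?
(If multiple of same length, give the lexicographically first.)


BFS by string length (lex-first path to each state shown):
  len 0: q0<-""
  len 1: q1<-"x", q3<-"y"
Found accept state at length 1.

"y"


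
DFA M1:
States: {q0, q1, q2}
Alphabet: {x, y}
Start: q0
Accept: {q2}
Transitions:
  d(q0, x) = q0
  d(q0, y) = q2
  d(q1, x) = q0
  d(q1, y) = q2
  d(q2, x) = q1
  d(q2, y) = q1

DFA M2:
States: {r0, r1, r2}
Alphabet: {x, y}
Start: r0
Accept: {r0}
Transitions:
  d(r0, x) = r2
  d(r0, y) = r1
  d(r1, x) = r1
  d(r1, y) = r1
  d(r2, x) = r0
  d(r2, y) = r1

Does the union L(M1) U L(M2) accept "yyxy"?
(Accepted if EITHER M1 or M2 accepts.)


M1: final=q2 accepted=True
M2: final=r1 accepted=False

Yes, union accepts


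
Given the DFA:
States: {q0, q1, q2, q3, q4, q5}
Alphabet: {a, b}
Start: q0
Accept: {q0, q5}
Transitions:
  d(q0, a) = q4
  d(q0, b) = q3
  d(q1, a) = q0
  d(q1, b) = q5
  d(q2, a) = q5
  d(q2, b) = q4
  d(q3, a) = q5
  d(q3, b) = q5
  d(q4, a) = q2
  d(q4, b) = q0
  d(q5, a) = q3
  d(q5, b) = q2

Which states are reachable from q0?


BFS from q0:
  layer 0: {q0}
  layer 1: {q3, q4}
  layer 2: {q2, q5}

{q0, q2, q3, q4, q5}


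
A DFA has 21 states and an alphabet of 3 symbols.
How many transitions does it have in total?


Each state has exactly one transition per symbol.
21 * 3 = 63

63


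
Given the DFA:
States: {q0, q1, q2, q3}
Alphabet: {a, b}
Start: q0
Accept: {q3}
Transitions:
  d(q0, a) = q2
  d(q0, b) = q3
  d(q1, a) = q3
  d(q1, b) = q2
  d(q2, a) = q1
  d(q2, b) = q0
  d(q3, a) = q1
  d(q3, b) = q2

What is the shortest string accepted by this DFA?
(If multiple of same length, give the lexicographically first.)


BFS by string length (lex-first path to each state shown):
  len 0: q0<-""
  len 1: q2<-"a", q3<-"b"
Found accept state at length 1.

"b"


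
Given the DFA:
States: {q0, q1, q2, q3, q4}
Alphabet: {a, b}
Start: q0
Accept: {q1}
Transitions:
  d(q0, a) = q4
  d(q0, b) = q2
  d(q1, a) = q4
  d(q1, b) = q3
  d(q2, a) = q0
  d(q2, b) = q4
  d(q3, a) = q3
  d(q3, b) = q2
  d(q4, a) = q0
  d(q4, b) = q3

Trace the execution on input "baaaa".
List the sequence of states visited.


Input: baaaa
d(q0, b) = q2
d(q2, a) = q0
d(q0, a) = q4
d(q4, a) = q0
d(q0, a) = q4


q0 -> q2 -> q0 -> q4 -> q0 -> q4


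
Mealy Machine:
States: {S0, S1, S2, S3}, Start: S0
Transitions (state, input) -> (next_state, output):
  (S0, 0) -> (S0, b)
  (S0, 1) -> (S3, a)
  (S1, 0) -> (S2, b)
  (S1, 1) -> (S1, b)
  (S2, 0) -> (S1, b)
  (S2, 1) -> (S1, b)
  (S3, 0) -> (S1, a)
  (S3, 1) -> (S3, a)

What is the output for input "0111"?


Step-by-step:
  (S0, 0) -> (S0, b)
  (S0, 1) -> (S3, a)
  (S3, 1) -> (S3, a)
  (S3, 1) -> (S3, a)

"baaa"


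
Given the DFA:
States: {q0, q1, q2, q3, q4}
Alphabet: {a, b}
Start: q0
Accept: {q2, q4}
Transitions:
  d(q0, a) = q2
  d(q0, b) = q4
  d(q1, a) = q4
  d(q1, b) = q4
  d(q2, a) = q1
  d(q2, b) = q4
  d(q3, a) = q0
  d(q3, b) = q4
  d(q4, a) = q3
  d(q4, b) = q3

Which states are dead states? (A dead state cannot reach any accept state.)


Forward reachability from each state:
  q0 -> reaches accept state q2 (live)
  q1 -> reaches accept state q2 (live)
  q2 -> reaches accept state q2 (live)
  q3 -> reaches accept state q2 (live)
  q4 -> reaches accept state q2 (live)

None (all states can reach an accept state)


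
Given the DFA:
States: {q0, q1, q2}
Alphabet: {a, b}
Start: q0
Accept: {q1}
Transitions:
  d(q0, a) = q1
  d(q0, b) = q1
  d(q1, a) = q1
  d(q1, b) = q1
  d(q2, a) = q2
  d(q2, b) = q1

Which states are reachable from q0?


BFS from q0:
  layer 0: {q0}
  layer 1: {q1}

{q0, q1}


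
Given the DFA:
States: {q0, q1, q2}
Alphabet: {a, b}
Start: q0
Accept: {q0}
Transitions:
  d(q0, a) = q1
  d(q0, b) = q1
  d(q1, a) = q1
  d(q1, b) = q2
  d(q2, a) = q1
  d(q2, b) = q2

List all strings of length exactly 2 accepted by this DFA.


All strings of length 2: 4 total
Accepted: 0

None


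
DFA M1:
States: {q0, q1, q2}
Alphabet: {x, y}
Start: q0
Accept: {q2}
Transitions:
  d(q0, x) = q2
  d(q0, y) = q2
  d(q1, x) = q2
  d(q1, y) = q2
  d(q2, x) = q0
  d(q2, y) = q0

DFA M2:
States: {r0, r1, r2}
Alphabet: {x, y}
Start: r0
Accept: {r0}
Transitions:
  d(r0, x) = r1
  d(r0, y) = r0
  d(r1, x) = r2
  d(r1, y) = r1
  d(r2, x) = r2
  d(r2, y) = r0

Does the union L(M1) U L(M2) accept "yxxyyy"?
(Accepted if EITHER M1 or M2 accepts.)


M1: final=q0 accepted=False
M2: final=r0 accepted=True

Yes, union accepts


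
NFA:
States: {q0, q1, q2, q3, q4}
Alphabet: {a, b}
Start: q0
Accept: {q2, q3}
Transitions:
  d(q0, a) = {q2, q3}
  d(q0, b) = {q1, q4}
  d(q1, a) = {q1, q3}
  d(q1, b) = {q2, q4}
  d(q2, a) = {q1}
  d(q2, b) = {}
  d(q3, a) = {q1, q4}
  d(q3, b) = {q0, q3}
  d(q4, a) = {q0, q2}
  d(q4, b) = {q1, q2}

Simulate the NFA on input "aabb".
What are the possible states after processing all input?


Start: {q0}
  --a--> {q2, q3}
  --a--> {q1, q4}
  --b--> {q1, q2, q4}
  --b--> {q1, q2, q4}

{q1, q2, q4}


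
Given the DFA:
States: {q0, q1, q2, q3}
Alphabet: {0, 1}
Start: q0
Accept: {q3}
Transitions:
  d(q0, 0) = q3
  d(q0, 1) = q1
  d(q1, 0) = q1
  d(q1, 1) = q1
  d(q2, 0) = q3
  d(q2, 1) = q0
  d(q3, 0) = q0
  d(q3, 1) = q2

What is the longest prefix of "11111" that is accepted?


Run the DFA, marking each prefix where the state is accepting:
  "" -> q0 [reject]
  "1" -> q1 [reject]
  "11" -> q1 [reject]
  "111" -> q1 [reject]
  "1111" -> q1 [reject]
  "11111" -> q1 [reject]

No prefix is accepted


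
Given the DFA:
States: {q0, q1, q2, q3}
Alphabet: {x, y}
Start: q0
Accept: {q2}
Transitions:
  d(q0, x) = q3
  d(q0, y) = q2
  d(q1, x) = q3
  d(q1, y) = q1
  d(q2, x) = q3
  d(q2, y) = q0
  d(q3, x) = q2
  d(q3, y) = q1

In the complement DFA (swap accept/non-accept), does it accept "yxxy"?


Trace: q0 -> q2 -> q3 -> q2 -> q0
Final: q0
Original accept: {q2}
Complement: q0 is not in original accept

Yes, complement accepts (original rejects)


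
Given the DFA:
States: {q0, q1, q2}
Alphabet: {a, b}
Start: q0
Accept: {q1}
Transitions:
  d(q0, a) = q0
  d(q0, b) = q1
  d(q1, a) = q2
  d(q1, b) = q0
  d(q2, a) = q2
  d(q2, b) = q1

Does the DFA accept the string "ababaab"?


Trace: q0 -> q0 -> q1 -> q2 -> q1 -> q2 -> q2 -> q1
Final state: q1
Accept states: {q1}

Yes, accepted (final state q1 is an accept state)


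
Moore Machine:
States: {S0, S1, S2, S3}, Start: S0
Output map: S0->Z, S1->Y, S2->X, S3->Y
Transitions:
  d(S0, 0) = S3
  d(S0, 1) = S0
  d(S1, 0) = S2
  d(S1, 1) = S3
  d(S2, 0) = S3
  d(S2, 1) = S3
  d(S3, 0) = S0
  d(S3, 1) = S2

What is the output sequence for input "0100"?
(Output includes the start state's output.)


Start: S0 (output Z)
  --0--> S3 (output Y)
  --1--> S2 (output X)
  --0--> S3 (output Y)
  --0--> S0 (output Z)

"ZYXYZ"


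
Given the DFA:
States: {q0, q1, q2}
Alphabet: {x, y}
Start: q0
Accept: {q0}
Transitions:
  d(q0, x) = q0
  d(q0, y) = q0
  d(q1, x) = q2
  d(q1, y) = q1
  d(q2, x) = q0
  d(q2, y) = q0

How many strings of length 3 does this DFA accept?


Enumerating all length-3 strings:
  "xxx" -> q0 [accept]
  "xxy" -> q0 [accept]
  "xyx" -> q0 [accept]
  "xyy" -> q0 [accept]
  "yxx" -> q0 [accept]
  "yxy" -> q0 [accept]
  "yyx" -> q0 [accept]
  "yyy" -> q0 [accept]

8 out of 8


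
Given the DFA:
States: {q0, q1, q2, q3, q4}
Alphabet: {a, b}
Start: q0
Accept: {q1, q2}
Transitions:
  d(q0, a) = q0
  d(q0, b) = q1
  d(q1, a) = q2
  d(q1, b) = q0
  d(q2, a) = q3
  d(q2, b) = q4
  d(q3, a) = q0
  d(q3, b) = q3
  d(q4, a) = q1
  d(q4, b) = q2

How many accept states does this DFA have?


Accept states listed: {q1, q2}
Counting: q1(1) q2(2)

2


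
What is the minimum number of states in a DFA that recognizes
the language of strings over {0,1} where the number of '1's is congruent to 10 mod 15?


States track (count of '1') mod 15.
Need 15 states: one per remainder 0..14; accept = remainder 10.

15


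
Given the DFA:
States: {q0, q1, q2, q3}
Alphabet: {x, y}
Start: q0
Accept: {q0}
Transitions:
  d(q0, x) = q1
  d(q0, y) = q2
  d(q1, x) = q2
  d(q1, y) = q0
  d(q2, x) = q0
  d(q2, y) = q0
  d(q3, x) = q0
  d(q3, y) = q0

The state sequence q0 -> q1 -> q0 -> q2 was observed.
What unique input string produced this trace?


Trace back each transition to find the symbol:
  q0 --[x]--> q1
  q1 --[y]--> q0
  q0 --[y]--> q2

"xyy"


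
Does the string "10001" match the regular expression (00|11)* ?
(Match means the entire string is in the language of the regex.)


|string| = 5; first = '1'; last = '1'

No, "10001" does not match (00|11)*


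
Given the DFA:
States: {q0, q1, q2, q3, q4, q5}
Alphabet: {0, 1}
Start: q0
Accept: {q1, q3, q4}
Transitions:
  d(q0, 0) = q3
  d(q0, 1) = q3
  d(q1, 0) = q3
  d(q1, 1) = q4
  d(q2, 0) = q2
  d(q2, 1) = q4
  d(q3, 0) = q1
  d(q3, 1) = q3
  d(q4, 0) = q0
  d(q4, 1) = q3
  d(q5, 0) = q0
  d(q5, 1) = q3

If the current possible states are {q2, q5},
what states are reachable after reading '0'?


Apply transition on '0' from each current state:
  d(q2, 0) = q2
  d(q5, 0) = q0

{q0, q2}


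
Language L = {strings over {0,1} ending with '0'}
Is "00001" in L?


last symbol = '1'

No, "00001" is not in L


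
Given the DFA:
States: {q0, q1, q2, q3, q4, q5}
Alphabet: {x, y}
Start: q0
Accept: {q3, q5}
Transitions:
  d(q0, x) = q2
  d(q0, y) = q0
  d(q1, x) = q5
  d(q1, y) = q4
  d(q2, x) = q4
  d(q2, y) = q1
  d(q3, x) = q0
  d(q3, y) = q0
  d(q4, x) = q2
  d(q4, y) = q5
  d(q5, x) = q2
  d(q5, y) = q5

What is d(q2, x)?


Looking up transition d(q2, x)

q4


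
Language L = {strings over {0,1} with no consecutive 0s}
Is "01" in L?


'00' does not occur

Yes, "01" is in L


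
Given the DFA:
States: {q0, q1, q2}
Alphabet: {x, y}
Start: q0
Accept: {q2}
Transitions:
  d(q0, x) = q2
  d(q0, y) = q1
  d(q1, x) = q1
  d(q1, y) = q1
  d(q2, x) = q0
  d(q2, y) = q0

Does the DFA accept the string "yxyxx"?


Trace: q0 -> q1 -> q1 -> q1 -> q1 -> q1
Final state: q1
Accept states: {q2}

No, rejected (final state q1 is not an accept state)


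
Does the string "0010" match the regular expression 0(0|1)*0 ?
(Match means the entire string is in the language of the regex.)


|string| = 4; first = '0'; last = '0'

Yes, "0010" matches 0(0|1)*0


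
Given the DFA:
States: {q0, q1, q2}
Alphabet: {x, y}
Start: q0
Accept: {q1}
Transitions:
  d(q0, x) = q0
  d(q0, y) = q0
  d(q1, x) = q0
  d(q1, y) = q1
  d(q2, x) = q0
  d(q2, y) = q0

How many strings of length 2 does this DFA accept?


Enumerating all length-2 strings:
  "xx" -> q0 [reject]
  "xy" -> q0 [reject]
  "yx" -> q0 [reject]
  "yy" -> q0 [reject]

0 out of 4


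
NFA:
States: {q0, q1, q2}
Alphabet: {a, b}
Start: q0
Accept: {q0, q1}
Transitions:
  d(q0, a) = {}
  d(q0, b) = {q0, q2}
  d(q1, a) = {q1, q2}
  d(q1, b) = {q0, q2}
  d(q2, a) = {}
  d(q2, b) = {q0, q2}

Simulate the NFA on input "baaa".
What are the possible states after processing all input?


Start: {q0}
  --b--> {q0, q2}
  --a--> {}
  --a--> {}
  --a--> {}

{} (empty set, no valid transitions)


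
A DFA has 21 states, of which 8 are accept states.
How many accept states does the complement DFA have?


Complement swaps accept and non-accept states.
21 - 8 = 13

13


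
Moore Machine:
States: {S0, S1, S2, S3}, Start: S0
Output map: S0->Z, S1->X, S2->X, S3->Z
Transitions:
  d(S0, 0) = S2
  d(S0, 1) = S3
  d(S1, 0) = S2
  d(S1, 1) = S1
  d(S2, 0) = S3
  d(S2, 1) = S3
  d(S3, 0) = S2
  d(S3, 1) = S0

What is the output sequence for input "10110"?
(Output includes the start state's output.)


Start: S0 (output Z)
  --1--> S3 (output Z)
  --0--> S2 (output X)
  --1--> S3 (output Z)
  --1--> S0 (output Z)
  --0--> S2 (output X)

"ZZXZZX"


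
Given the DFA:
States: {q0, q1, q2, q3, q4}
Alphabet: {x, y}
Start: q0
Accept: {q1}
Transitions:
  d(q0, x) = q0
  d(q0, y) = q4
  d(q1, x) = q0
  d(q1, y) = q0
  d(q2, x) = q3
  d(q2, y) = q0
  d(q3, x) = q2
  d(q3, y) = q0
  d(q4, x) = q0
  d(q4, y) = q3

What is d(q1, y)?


Looking up transition d(q1, y)

q0


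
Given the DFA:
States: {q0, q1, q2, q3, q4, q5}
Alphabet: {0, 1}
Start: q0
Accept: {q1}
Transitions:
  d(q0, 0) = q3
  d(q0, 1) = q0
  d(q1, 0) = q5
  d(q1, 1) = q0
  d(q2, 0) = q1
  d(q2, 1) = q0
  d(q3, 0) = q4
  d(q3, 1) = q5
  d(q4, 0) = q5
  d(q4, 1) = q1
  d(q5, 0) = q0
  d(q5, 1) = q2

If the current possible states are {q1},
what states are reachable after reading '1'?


Apply transition on '1' from each current state:
  d(q1, 1) = q0

{q0}


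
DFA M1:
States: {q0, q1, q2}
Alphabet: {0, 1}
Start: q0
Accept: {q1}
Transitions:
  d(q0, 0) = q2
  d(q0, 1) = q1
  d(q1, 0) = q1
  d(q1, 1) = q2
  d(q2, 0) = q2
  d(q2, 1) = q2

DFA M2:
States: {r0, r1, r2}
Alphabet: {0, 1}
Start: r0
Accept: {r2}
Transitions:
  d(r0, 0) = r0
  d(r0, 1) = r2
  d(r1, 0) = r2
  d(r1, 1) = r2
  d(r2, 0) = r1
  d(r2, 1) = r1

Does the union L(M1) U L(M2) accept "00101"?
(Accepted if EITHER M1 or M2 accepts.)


M1: final=q2 accepted=False
M2: final=r2 accepted=True

Yes, union accepts


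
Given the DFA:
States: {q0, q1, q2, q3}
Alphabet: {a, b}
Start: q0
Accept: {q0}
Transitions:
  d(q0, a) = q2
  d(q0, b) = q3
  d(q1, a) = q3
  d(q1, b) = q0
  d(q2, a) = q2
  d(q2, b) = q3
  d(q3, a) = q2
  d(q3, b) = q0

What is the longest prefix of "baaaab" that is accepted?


Run the DFA, marking each prefix where the state is accepting:
  "" -> q0 [accept]
  "b" -> q3 [reject]
  "ba" -> q2 [reject]
  "baa" -> q2 [reject]
  "baaa" -> q2 [reject]
  "baaaa" -> q2 [reject]
  "baaaab" -> q3 [reject]

""


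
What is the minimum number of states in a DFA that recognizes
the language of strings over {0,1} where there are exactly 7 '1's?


States: count = 0, 1, ..., 7 (that's 8 states), plus a dead state for count > 7.
Total: 8 + 1 = 9. Accept = count-7 state.

9


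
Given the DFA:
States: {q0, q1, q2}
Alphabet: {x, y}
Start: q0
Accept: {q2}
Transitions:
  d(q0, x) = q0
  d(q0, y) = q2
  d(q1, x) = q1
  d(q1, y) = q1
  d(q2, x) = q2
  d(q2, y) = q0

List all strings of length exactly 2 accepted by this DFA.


All strings of length 2: 4 total
Accepted: 2

"xy", "yx"


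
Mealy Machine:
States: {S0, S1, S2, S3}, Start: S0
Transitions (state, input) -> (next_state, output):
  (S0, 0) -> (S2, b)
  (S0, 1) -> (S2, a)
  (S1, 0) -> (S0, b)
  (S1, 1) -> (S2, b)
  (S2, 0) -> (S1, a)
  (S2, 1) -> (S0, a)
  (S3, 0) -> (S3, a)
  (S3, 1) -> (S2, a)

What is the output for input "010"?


Step-by-step:
  (S0, 0) -> (S2, b)
  (S2, 1) -> (S0, a)
  (S0, 0) -> (S2, b)

"bab"


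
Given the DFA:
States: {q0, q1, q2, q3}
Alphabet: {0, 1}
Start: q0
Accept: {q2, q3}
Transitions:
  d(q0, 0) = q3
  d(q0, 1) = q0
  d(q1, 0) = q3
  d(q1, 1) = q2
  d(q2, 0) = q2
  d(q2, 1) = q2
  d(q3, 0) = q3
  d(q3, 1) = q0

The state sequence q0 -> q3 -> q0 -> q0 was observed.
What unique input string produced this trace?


Trace back each transition to find the symbol:
  q0 --[0]--> q3
  q3 --[1]--> q0
  q0 --[1]--> q0

"011"


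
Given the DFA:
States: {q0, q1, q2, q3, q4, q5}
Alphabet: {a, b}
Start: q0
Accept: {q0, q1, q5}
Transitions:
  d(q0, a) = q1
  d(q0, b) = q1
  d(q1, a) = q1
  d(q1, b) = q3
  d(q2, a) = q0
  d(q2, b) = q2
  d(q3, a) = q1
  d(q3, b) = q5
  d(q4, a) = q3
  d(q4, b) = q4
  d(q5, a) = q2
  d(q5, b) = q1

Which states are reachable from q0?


BFS from q0:
  layer 0: {q0}
  layer 1: {q1}
  layer 2: {q3}
  layer 3: {q5}
  layer 4: {q2}

{q0, q1, q2, q3, q5}


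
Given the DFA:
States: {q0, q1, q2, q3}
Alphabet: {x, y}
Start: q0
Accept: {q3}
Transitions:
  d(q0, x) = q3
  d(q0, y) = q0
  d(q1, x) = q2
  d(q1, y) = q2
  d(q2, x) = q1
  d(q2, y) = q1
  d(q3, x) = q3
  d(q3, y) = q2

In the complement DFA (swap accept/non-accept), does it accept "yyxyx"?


Trace: q0 -> q0 -> q0 -> q3 -> q2 -> q1
Final: q1
Original accept: {q3}
Complement: q1 is not in original accept

Yes, complement accepts (original rejects)


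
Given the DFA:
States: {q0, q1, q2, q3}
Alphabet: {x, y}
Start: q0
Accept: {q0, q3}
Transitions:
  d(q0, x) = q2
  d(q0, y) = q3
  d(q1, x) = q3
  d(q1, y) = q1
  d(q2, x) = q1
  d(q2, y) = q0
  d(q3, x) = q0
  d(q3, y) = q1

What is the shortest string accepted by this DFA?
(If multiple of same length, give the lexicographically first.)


BFS by string length (lex-first path to each state shown):
  len 0: q0<-""
Found accept state at length 0.

"" (empty string)


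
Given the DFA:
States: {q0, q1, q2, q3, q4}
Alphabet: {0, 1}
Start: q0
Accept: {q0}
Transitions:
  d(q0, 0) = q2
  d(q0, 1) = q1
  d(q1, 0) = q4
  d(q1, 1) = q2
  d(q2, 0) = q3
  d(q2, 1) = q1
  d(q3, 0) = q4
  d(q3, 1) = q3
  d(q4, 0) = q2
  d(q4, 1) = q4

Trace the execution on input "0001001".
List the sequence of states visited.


Input: 0001001
d(q0, 0) = q2
d(q2, 0) = q3
d(q3, 0) = q4
d(q4, 1) = q4
d(q4, 0) = q2
d(q2, 0) = q3
d(q3, 1) = q3


q0 -> q2 -> q3 -> q4 -> q4 -> q2 -> q3 -> q3


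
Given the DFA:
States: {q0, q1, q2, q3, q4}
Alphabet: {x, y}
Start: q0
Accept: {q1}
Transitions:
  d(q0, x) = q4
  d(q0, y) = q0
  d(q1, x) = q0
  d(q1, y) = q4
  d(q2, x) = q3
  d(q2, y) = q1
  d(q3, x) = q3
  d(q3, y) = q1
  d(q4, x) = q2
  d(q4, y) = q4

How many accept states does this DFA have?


Accept states listed: {q1}
Counting: q1(1)

1


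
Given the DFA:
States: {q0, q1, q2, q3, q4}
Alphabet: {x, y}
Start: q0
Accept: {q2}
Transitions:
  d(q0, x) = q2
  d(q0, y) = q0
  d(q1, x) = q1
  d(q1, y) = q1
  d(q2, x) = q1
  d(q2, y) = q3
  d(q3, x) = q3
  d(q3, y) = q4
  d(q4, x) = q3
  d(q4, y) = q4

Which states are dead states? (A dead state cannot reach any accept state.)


Forward reachability from each state:
  q0 -> reaches accept state q2 (live)
  q1 -> reaches {q1}, no accept state (dead)
  q2 -> reaches accept state q2 (live)
  q3 -> reaches {q3, q4}, no accept state (dead)
  q4 -> reaches {q3, q4}, no accept state (dead)

{q1, q3, q4}


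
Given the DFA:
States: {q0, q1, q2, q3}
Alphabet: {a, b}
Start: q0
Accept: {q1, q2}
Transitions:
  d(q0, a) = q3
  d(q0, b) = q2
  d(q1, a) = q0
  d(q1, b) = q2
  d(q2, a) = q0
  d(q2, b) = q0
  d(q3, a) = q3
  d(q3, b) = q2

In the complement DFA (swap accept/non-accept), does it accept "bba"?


Trace: q0 -> q2 -> q0 -> q3
Final: q3
Original accept: {q1, q2}
Complement: q3 is not in original accept

Yes, complement accepts (original rejects)


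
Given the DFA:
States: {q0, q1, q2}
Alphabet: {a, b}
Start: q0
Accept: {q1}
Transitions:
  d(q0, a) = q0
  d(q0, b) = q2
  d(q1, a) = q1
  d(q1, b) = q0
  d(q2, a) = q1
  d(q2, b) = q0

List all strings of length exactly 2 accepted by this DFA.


All strings of length 2: 4 total
Accepted: 1

"ba"


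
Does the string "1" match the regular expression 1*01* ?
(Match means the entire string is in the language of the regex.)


|string| = 1; first = '1'; last = '1'

No, "1" does not match 1*01*


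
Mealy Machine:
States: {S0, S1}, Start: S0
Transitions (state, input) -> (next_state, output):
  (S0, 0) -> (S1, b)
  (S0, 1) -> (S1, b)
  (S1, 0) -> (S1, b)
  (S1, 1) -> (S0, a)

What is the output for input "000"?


Step-by-step:
  (S0, 0) -> (S1, b)
  (S1, 0) -> (S1, b)
  (S1, 0) -> (S1, b)

"bbb"


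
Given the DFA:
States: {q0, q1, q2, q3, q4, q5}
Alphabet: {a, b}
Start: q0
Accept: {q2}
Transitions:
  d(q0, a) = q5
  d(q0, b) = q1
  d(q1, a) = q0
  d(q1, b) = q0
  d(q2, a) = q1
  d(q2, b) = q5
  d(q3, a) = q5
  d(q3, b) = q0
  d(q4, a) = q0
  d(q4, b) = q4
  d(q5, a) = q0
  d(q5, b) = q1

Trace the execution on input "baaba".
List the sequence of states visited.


Input: baaba
d(q0, b) = q1
d(q1, a) = q0
d(q0, a) = q5
d(q5, b) = q1
d(q1, a) = q0


q0 -> q1 -> q0 -> q5 -> q1 -> q0


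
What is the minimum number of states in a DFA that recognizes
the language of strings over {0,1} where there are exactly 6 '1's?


States: count = 0, 1, ..., 6 (that's 7 states), plus a dead state for count > 6.
Total: 7 + 1 = 8. Accept = count-6 state.

8


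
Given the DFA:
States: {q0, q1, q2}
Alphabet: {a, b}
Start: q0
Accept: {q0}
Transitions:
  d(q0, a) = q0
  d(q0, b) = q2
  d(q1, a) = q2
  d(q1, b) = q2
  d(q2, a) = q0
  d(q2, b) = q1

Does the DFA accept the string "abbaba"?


Trace: q0 -> q0 -> q2 -> q1 -> q2 -> q1 -> q2
Final state: q2
Accept states: {q0}

No, rejected (final state q2 is not an accept state)


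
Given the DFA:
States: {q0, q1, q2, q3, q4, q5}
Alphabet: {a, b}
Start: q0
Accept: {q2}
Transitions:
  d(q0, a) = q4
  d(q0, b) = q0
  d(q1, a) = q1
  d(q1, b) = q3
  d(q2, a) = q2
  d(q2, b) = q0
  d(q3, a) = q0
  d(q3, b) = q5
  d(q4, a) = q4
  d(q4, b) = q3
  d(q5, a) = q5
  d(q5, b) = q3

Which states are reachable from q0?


BFS from q0:
  layer 0: {q0}
  layer 1: {q4}
  layer 2: {q3}
  layer 3: {q5}

{q0, q3, q4, q5}


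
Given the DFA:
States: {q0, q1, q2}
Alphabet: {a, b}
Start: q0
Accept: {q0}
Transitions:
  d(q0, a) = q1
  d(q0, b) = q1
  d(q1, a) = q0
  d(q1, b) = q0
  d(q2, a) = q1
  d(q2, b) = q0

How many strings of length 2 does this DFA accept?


Enumerating all length-2 strings:
  "aa" -> q0 [accept]
  "ab" -> q0 [accept]
  "ba" -> q0 [accept]
  "bb" -> q0 [accept]

4 out of 4


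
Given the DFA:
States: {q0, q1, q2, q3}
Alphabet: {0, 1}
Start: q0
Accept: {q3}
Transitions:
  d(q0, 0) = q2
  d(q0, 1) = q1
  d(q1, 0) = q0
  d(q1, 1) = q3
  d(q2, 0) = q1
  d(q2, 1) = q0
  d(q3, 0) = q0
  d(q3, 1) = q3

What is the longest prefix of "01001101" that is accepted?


Run the DFA, marking each prefix where the state is accepting:
  "" -> q0 [reject]
  "0" -> q2 [reject]
  "01" -> q0 [reject]
  "010" -> q2 [reject]
  "0100" -> q1 [reject]
  "01001" -> q3 [accept]
  "010011" -> q3 [accept]
  "0100110" -> q0 [reject]
  "01001101" -> q1 [reject]

"010011"


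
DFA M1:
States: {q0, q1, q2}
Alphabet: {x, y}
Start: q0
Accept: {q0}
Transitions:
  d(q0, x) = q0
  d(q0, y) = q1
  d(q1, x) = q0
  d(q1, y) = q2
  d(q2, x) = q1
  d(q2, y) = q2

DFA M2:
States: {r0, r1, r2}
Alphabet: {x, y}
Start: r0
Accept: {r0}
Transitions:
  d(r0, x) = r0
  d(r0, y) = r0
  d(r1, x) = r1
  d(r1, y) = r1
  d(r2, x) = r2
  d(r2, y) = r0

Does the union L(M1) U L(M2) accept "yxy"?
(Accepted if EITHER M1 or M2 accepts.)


M1: final=q1 accepted=False
M2: final=r0 accepted=True

Yes, union accepts


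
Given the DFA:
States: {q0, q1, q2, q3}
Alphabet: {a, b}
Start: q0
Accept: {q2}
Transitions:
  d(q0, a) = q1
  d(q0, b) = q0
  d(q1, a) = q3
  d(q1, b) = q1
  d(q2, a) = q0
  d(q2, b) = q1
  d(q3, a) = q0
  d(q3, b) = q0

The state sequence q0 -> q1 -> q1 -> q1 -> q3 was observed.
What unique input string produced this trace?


Trace back each transition to find the symbol:
  q0 --[a]--> q1
  q1 --[b]--> q1
  q1 --[b]--> q1
  q1 --[a]--> q3

"abba"


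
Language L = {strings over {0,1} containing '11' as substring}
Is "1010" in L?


'11' does not occur

No, "1010" is not in L


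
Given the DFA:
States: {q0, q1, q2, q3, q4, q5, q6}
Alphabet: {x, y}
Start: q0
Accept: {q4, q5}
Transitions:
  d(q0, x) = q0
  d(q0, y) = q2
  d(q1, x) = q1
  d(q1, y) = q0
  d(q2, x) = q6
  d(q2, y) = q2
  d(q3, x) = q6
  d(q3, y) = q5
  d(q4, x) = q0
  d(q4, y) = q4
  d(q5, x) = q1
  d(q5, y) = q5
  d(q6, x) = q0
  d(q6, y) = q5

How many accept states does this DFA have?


Accept states listed: {q4, q5}
Counting: q4(1) q5(2)

2


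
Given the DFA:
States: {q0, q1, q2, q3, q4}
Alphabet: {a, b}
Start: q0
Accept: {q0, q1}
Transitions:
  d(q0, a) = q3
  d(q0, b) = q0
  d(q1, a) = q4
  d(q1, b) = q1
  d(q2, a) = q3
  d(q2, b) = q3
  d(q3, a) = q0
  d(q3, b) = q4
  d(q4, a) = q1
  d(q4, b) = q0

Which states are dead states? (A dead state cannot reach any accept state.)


Forward reachability from each state:
  q0 -> reaches accept state q0 (live)
  q1 -> reaches accept state q0 (live)
  q2 -> reaches accept state q0 (live)
  q3 -> reaches accept state q0 (live)
  q4 -> reaches accept state q0 (live)

None (all states can reach an accept state)


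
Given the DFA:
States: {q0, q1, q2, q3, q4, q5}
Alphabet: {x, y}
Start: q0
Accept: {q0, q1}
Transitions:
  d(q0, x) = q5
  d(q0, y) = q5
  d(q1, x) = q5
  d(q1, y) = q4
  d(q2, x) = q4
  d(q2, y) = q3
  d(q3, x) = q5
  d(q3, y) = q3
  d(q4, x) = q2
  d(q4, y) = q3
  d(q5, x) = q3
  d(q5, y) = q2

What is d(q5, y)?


Looking up transition d(q5, y)

q2


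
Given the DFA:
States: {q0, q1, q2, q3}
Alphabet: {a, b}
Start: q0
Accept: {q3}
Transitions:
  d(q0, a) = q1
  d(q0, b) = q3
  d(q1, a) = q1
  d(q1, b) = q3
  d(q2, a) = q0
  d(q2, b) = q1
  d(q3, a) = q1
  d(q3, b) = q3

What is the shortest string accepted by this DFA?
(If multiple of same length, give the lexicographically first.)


BFS by string length (lex-first path to each state shown):
  len 0: q0<-""
  len 1: q1<-"a", q3<-"b"
Found accept state at length 1.

"b"


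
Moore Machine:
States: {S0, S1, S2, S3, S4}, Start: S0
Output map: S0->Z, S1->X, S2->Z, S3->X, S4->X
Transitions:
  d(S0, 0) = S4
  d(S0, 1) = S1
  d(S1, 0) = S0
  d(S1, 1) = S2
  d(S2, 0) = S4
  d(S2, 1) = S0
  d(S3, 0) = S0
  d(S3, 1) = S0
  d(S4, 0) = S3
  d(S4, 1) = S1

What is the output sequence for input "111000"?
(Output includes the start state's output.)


Start: S0 (output Z)
  --1--> S1 (output X)
  --1--> S2 (output Z)
  --1--> S0 (output Z)
  --0--> S4 (output X)
  --0--> S3 (output X)
  --0--> S0 (output Z)

"ZXZZXXZ"


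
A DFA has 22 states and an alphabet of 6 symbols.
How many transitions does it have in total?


Each state has exactly one transition per symbol.
22 * 6 = 132

132


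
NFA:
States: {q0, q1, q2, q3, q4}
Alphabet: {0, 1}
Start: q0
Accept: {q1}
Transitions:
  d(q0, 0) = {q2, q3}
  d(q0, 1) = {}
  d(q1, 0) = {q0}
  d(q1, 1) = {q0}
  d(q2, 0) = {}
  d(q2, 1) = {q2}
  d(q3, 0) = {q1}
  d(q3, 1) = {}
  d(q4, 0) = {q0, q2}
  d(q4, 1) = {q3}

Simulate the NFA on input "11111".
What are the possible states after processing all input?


Start: {q0}
  --1--> {}
  --1--> {}
  --1--> {}
  --1--> {}
  --1--> {}

{} (empty set, no valid transitions)


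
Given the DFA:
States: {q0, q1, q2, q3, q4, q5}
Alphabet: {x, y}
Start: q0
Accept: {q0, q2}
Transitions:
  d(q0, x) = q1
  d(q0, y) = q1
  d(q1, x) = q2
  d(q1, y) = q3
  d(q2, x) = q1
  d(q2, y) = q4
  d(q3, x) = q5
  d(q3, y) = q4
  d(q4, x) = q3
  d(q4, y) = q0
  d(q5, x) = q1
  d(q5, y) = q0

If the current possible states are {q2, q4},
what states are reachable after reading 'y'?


Apply transition on 'y' from each current state:
  d(q2, y) = q4
  d(q4, y) = q0

{q0, q4}


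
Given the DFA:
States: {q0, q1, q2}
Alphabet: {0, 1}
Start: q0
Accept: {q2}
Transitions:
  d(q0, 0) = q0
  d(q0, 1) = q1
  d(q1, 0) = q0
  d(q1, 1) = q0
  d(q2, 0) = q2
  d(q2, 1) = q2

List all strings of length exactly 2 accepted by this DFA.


All strings of length 2: 4 total
Accepted: 0

None


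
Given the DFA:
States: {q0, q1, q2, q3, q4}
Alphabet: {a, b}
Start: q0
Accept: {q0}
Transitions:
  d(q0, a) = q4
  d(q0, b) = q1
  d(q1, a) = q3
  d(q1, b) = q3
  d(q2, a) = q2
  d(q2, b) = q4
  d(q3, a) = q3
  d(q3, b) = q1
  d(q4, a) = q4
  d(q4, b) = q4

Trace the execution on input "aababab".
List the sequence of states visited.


Input: aababab
d(q0, a) = q4
d(q4, a) = q4
d(q4, b) = q4
d(q4, a) = q4
d(q4, b) = q4
d(q4, a) = q4
d(q4, b) = q4


q0 -> q4 -> q4 -> q4 -> q4 -> q4 -> q4 -> q4


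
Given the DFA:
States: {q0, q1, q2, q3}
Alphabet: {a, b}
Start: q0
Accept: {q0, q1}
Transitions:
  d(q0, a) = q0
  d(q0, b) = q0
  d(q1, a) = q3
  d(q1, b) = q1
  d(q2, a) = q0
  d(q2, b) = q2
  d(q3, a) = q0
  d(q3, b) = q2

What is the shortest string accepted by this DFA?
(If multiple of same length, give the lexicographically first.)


BFS by string length (lex-first path to each state shown):
  len 0: q0<-""
Found accept state at length 0.

"" (empty string)


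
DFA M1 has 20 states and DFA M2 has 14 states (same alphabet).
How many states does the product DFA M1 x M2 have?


Product construction pairs every M1 state with every M2 state.
20 * 14 = 280

280


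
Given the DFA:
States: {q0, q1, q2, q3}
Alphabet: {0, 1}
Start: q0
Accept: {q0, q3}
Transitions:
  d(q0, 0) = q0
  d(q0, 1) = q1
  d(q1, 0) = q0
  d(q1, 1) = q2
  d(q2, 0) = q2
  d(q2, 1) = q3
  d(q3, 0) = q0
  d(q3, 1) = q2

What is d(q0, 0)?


Looking up transition d(q0, 0)

q0


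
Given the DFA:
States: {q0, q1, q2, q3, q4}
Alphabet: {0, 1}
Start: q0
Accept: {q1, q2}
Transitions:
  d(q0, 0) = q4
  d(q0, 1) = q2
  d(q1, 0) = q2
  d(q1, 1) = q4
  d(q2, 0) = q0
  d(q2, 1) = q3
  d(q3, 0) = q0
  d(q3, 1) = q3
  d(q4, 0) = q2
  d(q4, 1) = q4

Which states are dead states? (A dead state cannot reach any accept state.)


Forward reachability from each state:
  q0 -> reaches accept state q2 (live)
  q1 -> reaches accept state q1 (live)
  q2 -> reaches accept state q2 (live)
  q3 -> reaches accept state q2 (live)
  q4 -> reaches accept state q2 (live)

None (all states can reach an accept state)


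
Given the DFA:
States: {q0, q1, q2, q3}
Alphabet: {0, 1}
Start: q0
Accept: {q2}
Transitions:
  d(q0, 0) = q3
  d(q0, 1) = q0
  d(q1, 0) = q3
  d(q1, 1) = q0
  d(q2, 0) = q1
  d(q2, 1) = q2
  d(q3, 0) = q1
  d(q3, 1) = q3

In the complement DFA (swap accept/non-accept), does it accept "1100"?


Trace: q0 -> q0 -> q0 -> q3 -> q1
Final: q1
Original accept: {q2}
Complement: q1 is not in original accept

Yes, complement accepts (original rejects)


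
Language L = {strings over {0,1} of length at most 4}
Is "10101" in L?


length = 5

No, "10101" is not in L


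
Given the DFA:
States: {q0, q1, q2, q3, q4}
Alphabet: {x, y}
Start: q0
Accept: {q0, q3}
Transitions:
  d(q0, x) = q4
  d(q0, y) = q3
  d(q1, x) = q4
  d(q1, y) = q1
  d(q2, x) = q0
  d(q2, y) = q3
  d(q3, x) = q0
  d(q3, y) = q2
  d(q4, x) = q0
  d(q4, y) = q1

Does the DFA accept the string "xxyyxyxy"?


Trace: q0 -> q4 -> q0 -> q3 -> q2 -> q0 -> q3 -> q0 -> q3
Final state: q3
Accept states: {q0, q3}

Yes, accepted (final state q3 is an accept state)


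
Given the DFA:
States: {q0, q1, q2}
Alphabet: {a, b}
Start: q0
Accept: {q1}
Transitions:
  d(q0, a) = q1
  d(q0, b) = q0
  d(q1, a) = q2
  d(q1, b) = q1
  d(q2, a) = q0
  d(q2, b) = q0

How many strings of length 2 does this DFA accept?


Enumerating all length-2 strings:
  "aa" -> q2 [reject]
  "ab" -> q1 [accept]
  "ba" -> q1 [accept]
  "bb" -> q0 [reject]

2 out of 4


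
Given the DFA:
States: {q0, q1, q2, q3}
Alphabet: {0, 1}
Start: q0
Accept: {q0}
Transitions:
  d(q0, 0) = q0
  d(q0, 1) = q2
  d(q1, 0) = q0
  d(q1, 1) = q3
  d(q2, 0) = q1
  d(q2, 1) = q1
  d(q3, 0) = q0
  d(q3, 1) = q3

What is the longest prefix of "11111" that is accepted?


Run the DFA, marking each prefix where the state is accepting:
  "" -> q0 [accept]
  "1" -> q2 [reject]
  "11" -> q1 [reject]
  "111" -> q3 [reject]
  "1111" -> q3 [reject]
  "11111" -> q3 [reject]

""


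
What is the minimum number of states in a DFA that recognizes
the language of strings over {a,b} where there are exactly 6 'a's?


States: count = 0, 1, ..., 6 (that's 7 states), plus a dead state for count > 6.
Total: 7 + 1 = 8. Accept = count-6 state.

8
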